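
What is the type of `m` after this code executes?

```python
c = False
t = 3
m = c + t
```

bool + int returns int (False is 0, so 0 + 3 = 3)

int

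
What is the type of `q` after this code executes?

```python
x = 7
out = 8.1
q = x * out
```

int * float returns float (7 * 8.1 = 56.7)

float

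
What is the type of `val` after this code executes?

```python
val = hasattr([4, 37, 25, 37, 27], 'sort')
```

hasattr() returns bool

bool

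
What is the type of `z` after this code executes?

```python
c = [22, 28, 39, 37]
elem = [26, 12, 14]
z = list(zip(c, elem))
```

list(zip(...)) returns a list of tuples

list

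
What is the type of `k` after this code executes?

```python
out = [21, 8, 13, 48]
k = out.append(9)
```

list.append() returns None (mutates in place)

NoneType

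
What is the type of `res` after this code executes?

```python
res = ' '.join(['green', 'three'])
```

str.join() returns str

str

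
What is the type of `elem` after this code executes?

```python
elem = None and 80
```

'and' returns first falsy value (None)

NoneType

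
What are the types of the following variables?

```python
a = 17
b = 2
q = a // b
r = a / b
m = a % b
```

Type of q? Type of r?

int // int returns int; int / int returns float

int, float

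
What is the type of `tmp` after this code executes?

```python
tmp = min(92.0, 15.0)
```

min() of floats returns float

float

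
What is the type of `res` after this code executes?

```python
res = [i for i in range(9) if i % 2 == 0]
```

A list comprehension [...] produces a list

list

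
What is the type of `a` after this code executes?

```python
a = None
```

None has type NoneType

NoneType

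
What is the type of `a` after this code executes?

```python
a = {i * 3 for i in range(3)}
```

A set comprehension {expr for x in iterable} produces a set

set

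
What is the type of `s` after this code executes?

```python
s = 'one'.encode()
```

str.encode() returns bytes

bytes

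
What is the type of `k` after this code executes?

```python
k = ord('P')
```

ord() returns int (Unicode code point)

int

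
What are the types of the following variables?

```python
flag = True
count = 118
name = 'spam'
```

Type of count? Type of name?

count is int; name is str

int, str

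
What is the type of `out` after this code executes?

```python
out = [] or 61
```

'or' returns first truthy value (61, which is int)

int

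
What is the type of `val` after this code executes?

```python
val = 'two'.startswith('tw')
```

str.startswith() returns bool

bool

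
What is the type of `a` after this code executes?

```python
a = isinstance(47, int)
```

isinstance() returns bool

bool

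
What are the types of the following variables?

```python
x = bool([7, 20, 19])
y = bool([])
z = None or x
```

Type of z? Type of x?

None or <bool> returns the bool; bool() returns bool

bool, bool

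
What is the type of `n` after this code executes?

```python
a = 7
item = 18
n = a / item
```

int / int always returns float in Python 3 (7 / 18 = 0.388889)

float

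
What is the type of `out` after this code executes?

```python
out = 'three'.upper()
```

str.upper() returns str

str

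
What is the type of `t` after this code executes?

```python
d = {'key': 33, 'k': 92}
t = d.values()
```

.values() returns a dict_values view object

dict_values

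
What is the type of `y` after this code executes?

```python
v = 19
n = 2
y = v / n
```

int / int always returns float in Python 3 (19 / 2 = 9.5)

float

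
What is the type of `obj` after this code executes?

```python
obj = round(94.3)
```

round() with no ndigits arg returns int

int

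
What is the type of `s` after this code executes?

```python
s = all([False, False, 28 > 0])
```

all() returns bool

bool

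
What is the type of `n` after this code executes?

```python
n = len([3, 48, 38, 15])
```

len() always returns int

int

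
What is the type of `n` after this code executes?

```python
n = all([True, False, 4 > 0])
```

all() returns bool

bool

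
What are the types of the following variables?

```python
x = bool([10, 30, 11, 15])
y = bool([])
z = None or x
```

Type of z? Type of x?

None or <bool> returns the bool; bool() returns bool

bool, bool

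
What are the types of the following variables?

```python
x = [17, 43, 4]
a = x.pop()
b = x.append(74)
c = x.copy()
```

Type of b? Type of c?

list.append() returns None; list.copy() returns list

NoneType, list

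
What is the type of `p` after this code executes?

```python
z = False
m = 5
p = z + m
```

bool + int returns int (False is 0, so 0 + 5 = 5)

int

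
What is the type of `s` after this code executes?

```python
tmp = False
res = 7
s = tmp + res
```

bool + int returns int (False is 0, so 0 + 7 = 7)

int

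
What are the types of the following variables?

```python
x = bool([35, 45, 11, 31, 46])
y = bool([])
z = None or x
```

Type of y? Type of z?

bool() returns bool; None or <bool> returns the bool

bool, bool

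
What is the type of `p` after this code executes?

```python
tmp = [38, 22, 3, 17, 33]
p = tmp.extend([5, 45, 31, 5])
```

list.extend() returns None

NoneType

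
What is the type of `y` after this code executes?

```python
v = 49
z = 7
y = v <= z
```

Comparison operators return bool

bool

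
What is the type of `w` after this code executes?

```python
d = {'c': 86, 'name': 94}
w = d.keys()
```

.keys() returns a dict_keys view object

dict_keys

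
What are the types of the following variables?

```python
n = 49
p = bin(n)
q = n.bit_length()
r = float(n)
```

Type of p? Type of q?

bin() returns str; int.bit_length() returns int

str, int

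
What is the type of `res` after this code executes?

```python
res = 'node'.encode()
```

str.encode() returns bytes

bytes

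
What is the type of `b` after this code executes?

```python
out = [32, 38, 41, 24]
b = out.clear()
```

list.clear() returns None

NoneType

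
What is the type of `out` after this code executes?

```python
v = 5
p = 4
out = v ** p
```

int ** positive int returns int (5 ** 4 = 625)

int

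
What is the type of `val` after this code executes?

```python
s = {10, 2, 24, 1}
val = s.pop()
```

Popping from a set of ints returns int

int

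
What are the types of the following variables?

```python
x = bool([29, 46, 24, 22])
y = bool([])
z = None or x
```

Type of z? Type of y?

None or <bool> returns the bool; bool() returns bool

bool, bool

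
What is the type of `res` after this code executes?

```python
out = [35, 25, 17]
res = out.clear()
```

list.clear() returns None

NoneType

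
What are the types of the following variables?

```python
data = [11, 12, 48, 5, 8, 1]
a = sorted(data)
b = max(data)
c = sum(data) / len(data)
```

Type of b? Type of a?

max of ints returns int; sorted() returns list

int, list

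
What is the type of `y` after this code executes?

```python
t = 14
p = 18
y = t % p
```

int % int returns int (14 % 18 = 14)

int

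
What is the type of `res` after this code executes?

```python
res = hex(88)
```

hex() returns str representation

str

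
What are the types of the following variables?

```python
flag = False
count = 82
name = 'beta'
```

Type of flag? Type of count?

flag is bool; count is int

bool, int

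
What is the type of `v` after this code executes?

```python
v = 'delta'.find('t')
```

str.find() returns int (index, or -1)

int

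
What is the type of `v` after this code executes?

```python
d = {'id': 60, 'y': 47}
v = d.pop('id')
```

dict.pop() returns the value (int)

int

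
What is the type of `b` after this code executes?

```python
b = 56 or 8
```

'or' returns the first truthy value (56, which is int)

int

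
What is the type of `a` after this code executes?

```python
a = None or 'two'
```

'or' with None returns the other value ('two', str)

str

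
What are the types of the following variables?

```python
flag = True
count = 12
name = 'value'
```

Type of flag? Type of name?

flag is bool; name is str

bool, str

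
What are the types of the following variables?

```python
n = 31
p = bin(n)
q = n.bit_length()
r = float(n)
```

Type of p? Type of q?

bin() returns str; int.bit_length() returns int

str, int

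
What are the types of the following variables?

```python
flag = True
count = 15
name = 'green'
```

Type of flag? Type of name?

flag is bool; name is str

bool, str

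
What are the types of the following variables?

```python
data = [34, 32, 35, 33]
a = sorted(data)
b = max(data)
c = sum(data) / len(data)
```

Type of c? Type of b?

int / int returns float; max of ints returns int

float, int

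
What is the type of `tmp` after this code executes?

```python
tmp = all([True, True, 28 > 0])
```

all() returns bool

bool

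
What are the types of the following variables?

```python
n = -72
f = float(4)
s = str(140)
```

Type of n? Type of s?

n is int; s is str

int, str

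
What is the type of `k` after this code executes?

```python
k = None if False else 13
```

Ternary: condition is False, else branch (13) taken → int

int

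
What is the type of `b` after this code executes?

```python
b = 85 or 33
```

'or' returns the first truthy value (85, which is int)

int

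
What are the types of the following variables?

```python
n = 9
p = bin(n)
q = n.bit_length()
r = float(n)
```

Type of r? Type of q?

float() returns float; int.bit_length() returns int

float, int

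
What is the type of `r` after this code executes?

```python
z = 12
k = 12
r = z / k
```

int / int always returns float in Python 3 (12 / 12 = 1)

float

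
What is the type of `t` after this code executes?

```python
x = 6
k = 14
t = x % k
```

int % int returns int (6 % 14 = 6)

int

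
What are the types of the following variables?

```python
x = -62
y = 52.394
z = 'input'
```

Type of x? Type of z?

x is int; z is str

int, str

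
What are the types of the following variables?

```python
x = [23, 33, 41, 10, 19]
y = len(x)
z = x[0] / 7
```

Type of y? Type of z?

len() returns int; int / int returns float

int, float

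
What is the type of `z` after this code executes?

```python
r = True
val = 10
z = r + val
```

bool + int returns int (True is 1, so 1 + 10 = 11)

int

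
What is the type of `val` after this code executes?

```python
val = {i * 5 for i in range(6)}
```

A set comprehension {expr for x in iterable} produces a set

set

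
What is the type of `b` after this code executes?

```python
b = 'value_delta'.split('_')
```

str.split() returns list

list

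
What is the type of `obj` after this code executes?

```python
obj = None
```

None has type NoneType

NoneType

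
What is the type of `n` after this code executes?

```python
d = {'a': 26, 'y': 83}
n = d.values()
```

.values() returns a dict_values view object

dict_values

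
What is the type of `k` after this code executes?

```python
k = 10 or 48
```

'or' returns the first truthy value (10, which is int)

int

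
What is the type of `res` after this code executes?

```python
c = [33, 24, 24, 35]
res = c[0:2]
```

Slicing a list always returns a list

list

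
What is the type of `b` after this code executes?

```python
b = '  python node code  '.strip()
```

str.strip() returns str

str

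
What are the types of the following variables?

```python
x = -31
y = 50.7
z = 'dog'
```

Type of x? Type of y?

x is int; y is float

int, float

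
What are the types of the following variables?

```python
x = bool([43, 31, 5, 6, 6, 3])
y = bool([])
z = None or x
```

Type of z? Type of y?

None or <bool> returns the bool; bool() returns bool

bool, bool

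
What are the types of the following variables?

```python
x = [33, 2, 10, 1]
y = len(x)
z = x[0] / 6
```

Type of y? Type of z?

len() returns int; int / int returns float

int, float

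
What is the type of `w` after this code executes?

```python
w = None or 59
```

'or' with None returns the other value (59, int)

int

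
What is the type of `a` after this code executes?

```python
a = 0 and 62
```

'and' returns the first falsy value (0, which is int)

int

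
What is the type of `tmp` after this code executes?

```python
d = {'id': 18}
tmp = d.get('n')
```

dict.get() returns None when key 'n' is not found and no default given

NoneType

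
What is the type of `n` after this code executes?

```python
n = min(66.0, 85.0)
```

min() of floats returns float

float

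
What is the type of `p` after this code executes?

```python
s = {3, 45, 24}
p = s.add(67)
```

set.add() returns None (mutates in place)

NoneType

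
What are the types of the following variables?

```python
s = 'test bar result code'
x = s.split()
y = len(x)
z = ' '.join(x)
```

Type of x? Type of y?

str.split() returns list; len() returns int

list, int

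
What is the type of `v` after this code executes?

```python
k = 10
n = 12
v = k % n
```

int % int returns int (10 % 12 = 10)

int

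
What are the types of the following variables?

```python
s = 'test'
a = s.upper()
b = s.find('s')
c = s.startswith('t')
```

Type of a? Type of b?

str.upper() returns str; str.find() returns int

str, int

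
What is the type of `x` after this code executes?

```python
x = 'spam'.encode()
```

str.encode() returns bytes

bytes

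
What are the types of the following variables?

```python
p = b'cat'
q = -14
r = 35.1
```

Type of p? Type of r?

p is bytes; r is float

bytes, float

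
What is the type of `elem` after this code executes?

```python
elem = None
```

None has type NoneType

NoneType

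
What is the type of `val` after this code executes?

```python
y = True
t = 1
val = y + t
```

bool + int returns int (True is 1, so 1 + 1 = 2)

int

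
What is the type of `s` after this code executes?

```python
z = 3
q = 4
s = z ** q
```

int ** positive int returns int (3 ** 4 = 81)

int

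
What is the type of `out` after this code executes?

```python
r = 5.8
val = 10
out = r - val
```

float - int returns float (5.8 - 10 = -4.2)

float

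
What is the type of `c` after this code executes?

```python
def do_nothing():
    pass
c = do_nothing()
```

A function with no return statement returns None

NoneType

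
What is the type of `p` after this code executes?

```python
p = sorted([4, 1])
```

sorted() always returns list

list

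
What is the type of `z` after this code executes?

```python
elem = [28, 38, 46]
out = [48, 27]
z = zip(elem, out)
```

zip() returns a zip iterator object

zip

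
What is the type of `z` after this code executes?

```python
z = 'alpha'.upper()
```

str.upper() returns str

str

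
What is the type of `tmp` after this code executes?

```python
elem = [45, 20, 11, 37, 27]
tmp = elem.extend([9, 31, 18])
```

list.extend() returns None

NoneType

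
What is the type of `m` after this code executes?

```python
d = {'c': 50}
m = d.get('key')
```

dict.get() returns None when key 'key' is not found and no default given

NoneType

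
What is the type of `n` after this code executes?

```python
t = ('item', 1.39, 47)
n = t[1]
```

Index 1 of tuple is 1.39 which is float

float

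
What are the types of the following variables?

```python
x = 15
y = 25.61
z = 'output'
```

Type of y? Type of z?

y is float; z is str

float, str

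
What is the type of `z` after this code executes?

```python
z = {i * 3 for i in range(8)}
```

A set comprehension {expr for x in iterable} produces a set

set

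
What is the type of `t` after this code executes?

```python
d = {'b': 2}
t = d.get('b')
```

dict.get() returns the value (int) when key is found

int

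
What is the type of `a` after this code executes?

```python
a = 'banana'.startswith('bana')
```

str.startswith() returns bool

bool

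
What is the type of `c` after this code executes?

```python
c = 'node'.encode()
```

str.encode() returns bytes

bytes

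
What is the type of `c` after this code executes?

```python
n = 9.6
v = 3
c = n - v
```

float - int returns float (9.6 - 3 = 6.6)

float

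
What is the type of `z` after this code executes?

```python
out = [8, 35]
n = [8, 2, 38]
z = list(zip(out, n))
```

list(zip(...)) returns a list of tuples

list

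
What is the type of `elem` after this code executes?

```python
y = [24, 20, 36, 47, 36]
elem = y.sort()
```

list.sort() returns None (sorts in place)

NoneType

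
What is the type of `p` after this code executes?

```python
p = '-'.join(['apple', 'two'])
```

str.join() returns str

str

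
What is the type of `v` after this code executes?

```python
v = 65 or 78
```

'or' returns the first truthy value (65, which is int)

int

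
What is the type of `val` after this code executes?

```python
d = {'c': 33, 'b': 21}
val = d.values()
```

.values() returns a dict_values view object

dict_values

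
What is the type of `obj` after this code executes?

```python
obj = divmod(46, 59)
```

divmod() returns a tuple (quotient, remainder)

tuple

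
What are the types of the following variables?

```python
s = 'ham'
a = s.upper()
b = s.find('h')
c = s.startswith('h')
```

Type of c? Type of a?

str.startswith() returns bool; str.upper() returns str

bool, str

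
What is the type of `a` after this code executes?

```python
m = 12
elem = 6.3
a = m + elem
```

int + float returns float (12 + 6.3 = 18.3)

float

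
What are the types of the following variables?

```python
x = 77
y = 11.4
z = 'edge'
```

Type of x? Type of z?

x is int; z is str

int, str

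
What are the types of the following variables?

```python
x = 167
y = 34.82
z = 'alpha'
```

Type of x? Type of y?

x is int; y is float

int, float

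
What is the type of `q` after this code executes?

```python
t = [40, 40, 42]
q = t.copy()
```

list.copy() returns list

list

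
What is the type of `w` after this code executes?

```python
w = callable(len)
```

callable() returns bool

bool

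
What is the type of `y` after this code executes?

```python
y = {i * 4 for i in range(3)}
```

A set comprehension {expr for x in iterable} produces a set

set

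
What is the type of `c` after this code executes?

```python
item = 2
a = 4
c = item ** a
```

int ** positive int returns int (2 ** 4 = 16)

int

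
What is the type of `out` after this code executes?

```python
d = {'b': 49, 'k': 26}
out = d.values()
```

.values() returns a dict_values view object

dict_values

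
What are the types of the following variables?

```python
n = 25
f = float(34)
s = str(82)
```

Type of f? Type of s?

f is float; s is str

float, str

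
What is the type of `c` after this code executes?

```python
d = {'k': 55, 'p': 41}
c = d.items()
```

dict.items() returns a dict_items view

dict_items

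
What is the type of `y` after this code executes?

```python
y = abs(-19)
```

abs() of int returns int

int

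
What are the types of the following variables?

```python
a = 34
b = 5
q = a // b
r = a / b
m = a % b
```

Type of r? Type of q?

int / int returns float; int // int returns int

float, int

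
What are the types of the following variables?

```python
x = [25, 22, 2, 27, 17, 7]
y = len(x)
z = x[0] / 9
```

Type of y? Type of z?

len() returns int; int / int returns float

int, float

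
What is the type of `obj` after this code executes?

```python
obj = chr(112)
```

chr() returns str (single character)

str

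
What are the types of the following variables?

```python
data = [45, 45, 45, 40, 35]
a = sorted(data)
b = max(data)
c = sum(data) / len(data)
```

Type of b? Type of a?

max of ints returns int; sorted() returns list

int, list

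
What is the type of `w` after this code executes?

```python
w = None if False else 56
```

Ternary: condition is False, else branch (56) taken → int

int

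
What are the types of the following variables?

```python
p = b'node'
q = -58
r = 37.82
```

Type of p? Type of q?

p is bytes; q is int

bytes, int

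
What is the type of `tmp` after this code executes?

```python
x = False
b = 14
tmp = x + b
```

bool + int returns int (False is 0, so 0 + 14 = 14)

int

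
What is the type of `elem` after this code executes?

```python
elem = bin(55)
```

bin() returns str representation

str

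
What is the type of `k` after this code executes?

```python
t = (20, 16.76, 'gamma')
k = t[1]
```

Index 1 of tuple is 16.76 which is float

float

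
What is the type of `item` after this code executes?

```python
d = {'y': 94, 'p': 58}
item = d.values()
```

.values() returns a dict_values view object

dict_values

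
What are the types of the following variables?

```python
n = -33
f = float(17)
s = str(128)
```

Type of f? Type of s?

f is float; s is str

float, str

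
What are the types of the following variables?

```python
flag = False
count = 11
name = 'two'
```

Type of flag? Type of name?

flag is bool; name is str

bool, str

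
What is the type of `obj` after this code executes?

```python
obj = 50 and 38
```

'and' returns the last value when all truthy (38, which is int)

int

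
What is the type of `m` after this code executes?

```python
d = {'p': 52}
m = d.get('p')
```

dict.get() returns the value (int) when key is found

int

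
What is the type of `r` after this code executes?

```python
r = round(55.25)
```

round() with no ndigits arg returns int

int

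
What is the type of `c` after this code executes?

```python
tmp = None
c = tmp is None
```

'is' comparison returns bool

bool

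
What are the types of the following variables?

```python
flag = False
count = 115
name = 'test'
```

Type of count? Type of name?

count is int; name is str

int, str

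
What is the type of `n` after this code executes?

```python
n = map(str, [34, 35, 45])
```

map() returns a map iterator object

map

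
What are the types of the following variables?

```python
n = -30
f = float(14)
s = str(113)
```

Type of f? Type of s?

f is float; s is str

float, str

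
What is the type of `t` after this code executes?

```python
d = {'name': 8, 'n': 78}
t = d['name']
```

Accessing dict[str, int] with key 'name' returns int value 8

int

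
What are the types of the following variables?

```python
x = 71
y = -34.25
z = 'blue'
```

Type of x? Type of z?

x is int; z is str

int, str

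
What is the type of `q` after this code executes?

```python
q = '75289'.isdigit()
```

str.isdigit() returns bool

bool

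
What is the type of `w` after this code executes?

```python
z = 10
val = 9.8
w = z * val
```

int * float returns float (10 * 9.8 = 98.0)

float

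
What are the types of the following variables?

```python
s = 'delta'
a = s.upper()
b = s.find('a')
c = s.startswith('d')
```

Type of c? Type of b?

str.startswith() returns bool; str.find() returns int

bool, int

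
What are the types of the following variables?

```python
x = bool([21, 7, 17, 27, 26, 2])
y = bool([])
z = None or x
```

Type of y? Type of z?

bool() returns bool; None or <bool> returns the bool

bool, bool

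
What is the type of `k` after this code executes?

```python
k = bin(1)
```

bin() returns str representation

str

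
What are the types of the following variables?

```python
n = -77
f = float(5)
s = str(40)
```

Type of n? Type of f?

n is int; f is float

int, float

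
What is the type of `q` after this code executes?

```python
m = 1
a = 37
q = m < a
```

Comparison operators return bool

bool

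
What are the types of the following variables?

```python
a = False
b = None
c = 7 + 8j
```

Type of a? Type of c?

a is bool; c is complex

bool, complex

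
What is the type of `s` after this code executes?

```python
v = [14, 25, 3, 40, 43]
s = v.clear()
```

list.clear() returns None

NoneType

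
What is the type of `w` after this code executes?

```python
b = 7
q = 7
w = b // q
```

int // int returns int (7 // 7 = 1)

int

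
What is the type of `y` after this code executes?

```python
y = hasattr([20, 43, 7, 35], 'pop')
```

hasattr() returns bool

bool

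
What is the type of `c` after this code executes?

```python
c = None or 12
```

'or' with None returns the other value (12, int)

int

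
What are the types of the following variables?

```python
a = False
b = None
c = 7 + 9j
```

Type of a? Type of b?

a is bool; b is NoneType

bool, NoneType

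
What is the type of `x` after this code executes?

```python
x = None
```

None has type NoneType

NoneType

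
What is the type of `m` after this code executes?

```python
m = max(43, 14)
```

max() of ints returns int

int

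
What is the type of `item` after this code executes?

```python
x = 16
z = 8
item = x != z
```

Comparison operators return bool

bool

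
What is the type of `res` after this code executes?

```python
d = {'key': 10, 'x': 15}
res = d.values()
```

.values() returns a dict_values view object

dict_values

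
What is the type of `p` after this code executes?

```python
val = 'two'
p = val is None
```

'is' comparison returns bool

bool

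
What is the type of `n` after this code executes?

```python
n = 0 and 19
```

'and' returns the first falsy value (0, which is int)

int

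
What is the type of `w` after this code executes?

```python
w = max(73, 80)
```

max() of ints returns int

int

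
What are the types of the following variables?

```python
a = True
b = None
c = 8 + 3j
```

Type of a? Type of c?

a is bool; c is complex

bool, complex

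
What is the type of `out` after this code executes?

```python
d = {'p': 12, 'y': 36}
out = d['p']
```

Accessing dict[str, int] with key 'p' returns int value 12

int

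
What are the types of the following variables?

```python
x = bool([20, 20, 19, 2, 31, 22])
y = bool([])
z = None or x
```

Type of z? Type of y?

None or <bool> returns the bool; bool() returns bool

bool, bool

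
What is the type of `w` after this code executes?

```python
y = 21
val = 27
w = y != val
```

Comparison operators return bool

bool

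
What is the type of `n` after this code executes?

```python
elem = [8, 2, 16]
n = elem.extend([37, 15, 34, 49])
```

list.extend() returns None

NoneType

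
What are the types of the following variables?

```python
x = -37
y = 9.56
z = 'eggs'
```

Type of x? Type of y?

x is int; y is float

int, float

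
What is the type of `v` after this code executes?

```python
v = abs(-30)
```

abs() of int returns int

int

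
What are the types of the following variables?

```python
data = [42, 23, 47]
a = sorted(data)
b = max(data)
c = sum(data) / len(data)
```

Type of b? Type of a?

max of ints returns int; sorted() returns list

int, list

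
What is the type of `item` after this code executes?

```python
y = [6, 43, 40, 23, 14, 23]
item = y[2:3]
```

Slicing a list always returns a list

list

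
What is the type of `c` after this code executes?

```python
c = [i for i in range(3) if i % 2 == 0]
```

A list comprehension [...] produces a list

list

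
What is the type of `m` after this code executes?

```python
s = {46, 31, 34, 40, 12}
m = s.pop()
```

Popping from a set of ints returns int

int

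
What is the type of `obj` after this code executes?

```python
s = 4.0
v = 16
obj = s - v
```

float - int returns float (4.0 - 16 = -12.0)

float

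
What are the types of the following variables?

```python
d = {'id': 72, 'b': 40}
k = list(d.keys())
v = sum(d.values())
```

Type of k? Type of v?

list(...) returns list; sum of int values returns int

list, int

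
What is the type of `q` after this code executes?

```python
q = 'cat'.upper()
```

str.upper() returns str

str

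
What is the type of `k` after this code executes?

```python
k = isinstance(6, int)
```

isinstance() returns bool

bool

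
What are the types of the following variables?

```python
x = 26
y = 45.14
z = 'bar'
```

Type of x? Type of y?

x is int; y is float

int, float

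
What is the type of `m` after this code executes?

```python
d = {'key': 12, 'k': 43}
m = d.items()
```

dict.items() returns a dict_items view

dict_items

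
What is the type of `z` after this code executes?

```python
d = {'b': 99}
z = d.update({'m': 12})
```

dict.update() returns None

NoneType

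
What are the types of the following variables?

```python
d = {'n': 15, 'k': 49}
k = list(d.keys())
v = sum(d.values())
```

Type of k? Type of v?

list(...) returns list; sum of int values returns int

list, int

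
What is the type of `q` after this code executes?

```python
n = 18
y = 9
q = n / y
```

int / int always returns float in Python 3 (18 / 9 = 2)

float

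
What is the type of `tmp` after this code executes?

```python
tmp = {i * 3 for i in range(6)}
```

A set comprehension {expr for x in iterable} produces a set

set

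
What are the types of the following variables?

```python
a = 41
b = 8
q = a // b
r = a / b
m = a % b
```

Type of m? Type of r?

int % int returns int; int / int returns float

int, float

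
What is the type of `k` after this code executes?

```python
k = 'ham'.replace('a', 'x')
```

str.replace() returns str

str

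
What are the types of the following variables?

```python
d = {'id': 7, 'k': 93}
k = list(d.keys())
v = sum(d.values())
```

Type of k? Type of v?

list(...) returns list; sum of int values returns int

list, int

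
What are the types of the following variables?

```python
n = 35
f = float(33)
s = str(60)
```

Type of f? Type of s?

f is float; s is str

float, str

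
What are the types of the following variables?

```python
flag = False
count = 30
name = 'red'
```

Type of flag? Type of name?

flag is bool; name is str

bool, str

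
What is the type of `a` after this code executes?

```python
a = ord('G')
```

ord() returns int (Unicode code point)

int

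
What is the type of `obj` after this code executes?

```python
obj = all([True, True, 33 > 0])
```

all() returns bool

bool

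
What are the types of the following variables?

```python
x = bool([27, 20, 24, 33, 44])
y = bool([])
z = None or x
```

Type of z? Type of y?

None or <bool> returns the bool; bool() returns bool

bool, bool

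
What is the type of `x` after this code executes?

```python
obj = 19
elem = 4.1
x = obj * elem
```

int * float returns float (19 * 4.1 = 77.9)

float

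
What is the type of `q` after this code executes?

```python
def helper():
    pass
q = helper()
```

A function with no return statement returns None

NoneType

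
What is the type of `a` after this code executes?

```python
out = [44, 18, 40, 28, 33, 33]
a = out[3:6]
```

Slicing a list always returns a list

list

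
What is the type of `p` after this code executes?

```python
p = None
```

None has type NoneType

NoneType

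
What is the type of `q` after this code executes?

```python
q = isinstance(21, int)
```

isinstance() returns bool

bool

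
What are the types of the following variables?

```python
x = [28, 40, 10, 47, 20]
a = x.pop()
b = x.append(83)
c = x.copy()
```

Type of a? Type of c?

list.pop() returns the element (int); list.copy() returns list

int, list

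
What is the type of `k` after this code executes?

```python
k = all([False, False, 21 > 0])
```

all() returns bool

bool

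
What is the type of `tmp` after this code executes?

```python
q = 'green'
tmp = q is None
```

'is' comparison returns bool

bool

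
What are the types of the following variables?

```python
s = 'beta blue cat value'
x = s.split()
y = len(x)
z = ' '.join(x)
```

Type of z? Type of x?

str.join() returns str; str.split() returns list

str, list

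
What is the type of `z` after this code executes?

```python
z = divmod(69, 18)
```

divmod() returns a tuple (quotient, remainder)

tuple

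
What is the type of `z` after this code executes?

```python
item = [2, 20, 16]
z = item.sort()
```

list.sort() returns None (sorts in place)

NoneType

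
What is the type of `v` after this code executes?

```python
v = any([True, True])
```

any() returns bool

bool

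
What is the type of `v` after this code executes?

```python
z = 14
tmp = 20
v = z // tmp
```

int // int returns int (14 // 20 = 0)

int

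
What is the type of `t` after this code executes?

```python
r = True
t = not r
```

'not' always returns bool

bool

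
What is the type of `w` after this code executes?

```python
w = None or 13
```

'or' with None returns the other value (13, int)

int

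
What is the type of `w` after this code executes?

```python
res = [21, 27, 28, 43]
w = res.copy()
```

list.copy() returns list

list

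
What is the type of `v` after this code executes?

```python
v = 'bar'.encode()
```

str.encode() returns bytes

bytes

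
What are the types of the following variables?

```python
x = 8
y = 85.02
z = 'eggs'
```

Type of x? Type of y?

x is int; y is float

int, float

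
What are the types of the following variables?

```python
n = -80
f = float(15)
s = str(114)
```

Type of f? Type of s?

f is float; s is str

float, str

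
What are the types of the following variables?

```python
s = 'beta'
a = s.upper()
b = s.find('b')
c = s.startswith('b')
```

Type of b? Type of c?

str.find() returns int; str.startswith() returns bool

int, bool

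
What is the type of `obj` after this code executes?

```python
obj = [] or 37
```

'or' returns first truthy value (37, which is int)

int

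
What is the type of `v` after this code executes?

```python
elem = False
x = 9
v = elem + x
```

bool + int returns int (False is 0, so 0 + 9 = 9)

int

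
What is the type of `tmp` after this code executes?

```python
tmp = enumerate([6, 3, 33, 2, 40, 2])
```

enumerate() returns an enumerate iterator object

enumerate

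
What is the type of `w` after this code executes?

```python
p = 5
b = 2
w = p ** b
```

int ** positive int returns int (5 ** 2 = 25)

int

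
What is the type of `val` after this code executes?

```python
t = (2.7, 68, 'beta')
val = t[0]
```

Index 0 of tuple is 2.7 which is float

float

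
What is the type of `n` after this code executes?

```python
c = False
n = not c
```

'not' always returns bool

bool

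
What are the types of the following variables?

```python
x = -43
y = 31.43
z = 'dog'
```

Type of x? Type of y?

x is int; y is float

int, float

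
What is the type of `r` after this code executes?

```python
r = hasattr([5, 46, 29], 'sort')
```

hasattr() returns bool

bool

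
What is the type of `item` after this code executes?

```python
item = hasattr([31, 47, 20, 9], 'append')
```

hasattr() returns bool

bool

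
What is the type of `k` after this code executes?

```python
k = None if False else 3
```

Ternary: condition is False, else branch (3) taken → int

int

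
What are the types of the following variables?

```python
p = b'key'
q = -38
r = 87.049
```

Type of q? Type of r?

q is int; r is float

int, float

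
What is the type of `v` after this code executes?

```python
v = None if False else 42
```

Ternary: condition is False, else branch (42) taken → int

int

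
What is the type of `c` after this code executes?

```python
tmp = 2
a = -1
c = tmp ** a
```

int ** negative int returns float

float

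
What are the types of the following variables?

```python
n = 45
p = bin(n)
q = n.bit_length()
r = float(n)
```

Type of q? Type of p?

int.bit_length() returns int; bin() returns str

int, str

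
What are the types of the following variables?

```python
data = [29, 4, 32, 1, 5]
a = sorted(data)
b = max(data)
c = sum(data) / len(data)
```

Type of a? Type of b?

sorted() returns list; max of ints returns int

list, int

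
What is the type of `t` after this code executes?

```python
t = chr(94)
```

chr() returns str (single character)

str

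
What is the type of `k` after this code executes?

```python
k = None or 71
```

'or' with None returns the other value (71, int)

int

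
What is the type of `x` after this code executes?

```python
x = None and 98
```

'and' returns first falsy value (None)

NoneType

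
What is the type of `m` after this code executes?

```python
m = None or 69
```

'or' with None returns the other value (69, int)

int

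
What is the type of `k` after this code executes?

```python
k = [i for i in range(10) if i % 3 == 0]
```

A list comprehension [...] produces a list

list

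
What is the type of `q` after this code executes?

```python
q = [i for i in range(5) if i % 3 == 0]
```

A list comprehension [...] produces a list

list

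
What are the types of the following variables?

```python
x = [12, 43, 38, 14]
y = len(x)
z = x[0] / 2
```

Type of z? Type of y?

int / int returns float; len() returns int

float, int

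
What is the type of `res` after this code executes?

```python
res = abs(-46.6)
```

abs() of float returns float

float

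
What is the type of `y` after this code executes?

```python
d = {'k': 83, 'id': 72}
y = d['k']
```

Accessing dict[str, int] with key 'k' returns int value 83

int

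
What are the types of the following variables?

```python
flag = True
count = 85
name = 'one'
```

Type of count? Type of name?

count is int; name is str

int, str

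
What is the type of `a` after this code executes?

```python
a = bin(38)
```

bin() returns str representation

str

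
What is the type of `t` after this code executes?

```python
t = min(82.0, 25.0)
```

min() of floats returns float

float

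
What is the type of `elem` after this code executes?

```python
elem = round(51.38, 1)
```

round() with ndigits arg returns float

float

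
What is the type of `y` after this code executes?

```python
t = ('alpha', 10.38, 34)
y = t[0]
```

Index 0 of tuple is 'alpha' which is str

str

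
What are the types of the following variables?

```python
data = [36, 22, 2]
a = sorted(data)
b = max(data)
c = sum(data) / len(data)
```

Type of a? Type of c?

sorted() returns list; int / int returns float

list, float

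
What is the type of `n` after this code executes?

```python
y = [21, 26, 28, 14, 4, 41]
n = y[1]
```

Indexing a list of ints returns int (y[1] = 26)

int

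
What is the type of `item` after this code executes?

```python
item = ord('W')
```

ord() returns int (Unicode code point)

int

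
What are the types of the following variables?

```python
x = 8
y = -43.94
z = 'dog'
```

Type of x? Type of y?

x is int; y is float

int, float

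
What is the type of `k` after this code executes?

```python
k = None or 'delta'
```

'or' with None returns the other value ('delta', str)

str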